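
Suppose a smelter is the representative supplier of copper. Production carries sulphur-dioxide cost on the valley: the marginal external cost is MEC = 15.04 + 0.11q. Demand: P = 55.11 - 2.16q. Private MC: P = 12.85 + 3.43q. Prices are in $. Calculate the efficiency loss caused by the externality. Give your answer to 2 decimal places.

Market equilibrium (private): 12.85 + 3.43q = 55.11 - 2.16q → q_m = 7.5599.
Social marginal cost = private MC + MEC = 27.89 + 3.54q.
Set SMC = demand: 27.89 + 3.54q = 55.11 - 2.16q → q* = 4.7754.
Between q* and q_m the wedge SMC − demand runs linearly from 0 to MEC(q_m), so the loss is a triangle.
DWL = ½ × 2.7845 × 15.8716 = 22.0972.

DWL = $22.10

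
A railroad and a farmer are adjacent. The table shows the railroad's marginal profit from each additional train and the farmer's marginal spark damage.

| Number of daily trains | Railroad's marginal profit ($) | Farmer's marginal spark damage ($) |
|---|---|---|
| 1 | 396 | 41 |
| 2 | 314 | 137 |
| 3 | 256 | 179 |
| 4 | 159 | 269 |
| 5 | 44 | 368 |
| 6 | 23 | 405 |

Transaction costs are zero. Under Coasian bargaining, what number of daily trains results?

3

Bargaining reaches the level where marginal profit last exceeds marginal spark damage.
That holds through level 3 (256 ≥ 179) but not at 4 (159 < 269).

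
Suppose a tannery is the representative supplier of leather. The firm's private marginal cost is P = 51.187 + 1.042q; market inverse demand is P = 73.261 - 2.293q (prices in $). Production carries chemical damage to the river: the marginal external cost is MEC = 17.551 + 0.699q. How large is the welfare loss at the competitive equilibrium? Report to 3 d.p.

Market equilibrium (private): 51.187 + 1.042q = 73.261 - 2.293q → q_m = 6.6189.
Social marginal cost = private MC + MEC = 68.738 + 1.741q.
Set SMC = demand: 68.738 + 1.741q = 73.261 - 2.293q → q* = 1.1212.
The welfare-loss triangle has base |q_m − q*| and height MEC(q_m) (the vertical gap between SMC and demand is zero at q* and MEC at q_m).
DWL = ½ × 5.4977 × 22.1776 = 60.9629.

DWL = $60.963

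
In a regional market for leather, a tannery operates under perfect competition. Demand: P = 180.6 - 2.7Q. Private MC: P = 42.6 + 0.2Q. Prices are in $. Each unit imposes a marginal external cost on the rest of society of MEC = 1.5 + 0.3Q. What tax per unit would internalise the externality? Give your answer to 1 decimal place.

tax = $14.3 per unit

Social marginal cost = private MC + MEC = 44.1 + 0.5Q.
Set SMC = demand: 44.1 + 0.5Q = 180.6 - 2.7Q → Q* = 42.6563.
The Pigouvian tax equals MEC at Q*: 1.5 + 0.3×42.6563 = 14.2969.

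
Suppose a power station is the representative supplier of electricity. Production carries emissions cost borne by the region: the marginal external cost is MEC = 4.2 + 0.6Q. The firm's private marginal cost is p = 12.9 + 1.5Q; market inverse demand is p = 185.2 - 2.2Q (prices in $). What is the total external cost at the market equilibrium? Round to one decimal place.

Market equilibrium (private): 12.9 + 1.5Q = 185.2 - 2.2Q → Q_m = 46.5676.
Total external cost = ∫₀^{Q_m} (4.2 + 0.6Q) dQ = 4.2×46.5676 + ½×0.6×46.5676² = 846.1463.

$846.1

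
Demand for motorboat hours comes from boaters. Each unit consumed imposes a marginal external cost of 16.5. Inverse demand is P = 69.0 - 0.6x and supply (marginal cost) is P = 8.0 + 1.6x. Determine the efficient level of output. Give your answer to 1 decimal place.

Social marginal benefit = demand − MEC = 52.5 - 0.6x.
Set SMB = MC: 52.5 - 0.6x = 8.0 + 1.6x → x* = 20.2273.

x* = 20.2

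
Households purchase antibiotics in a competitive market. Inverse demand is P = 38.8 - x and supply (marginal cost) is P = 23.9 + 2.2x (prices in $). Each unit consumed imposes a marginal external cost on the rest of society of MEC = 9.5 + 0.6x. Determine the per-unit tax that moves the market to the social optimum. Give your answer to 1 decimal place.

Social marginal benefit = demand − MEC = 29.3 - 1.6x.
Set SMB = MC: 29.3 - 1.6x = 23.9 + 2.2x → x* = 1.4211.
The Pigouvian tax equals MEC at x*: 9.5 + 0.6×1.4211 = 10.3527.

tax = $10.4 per unit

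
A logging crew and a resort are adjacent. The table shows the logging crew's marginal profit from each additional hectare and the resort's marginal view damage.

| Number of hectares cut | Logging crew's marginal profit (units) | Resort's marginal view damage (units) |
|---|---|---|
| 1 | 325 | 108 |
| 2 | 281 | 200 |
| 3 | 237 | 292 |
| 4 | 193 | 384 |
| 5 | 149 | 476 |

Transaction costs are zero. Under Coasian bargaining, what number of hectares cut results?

Bargaining reaches the level where marginal profit last exceeds marginal view damage.
That holds through level 2 (281 ≥ 200) but not at 3 (237 < 292).

2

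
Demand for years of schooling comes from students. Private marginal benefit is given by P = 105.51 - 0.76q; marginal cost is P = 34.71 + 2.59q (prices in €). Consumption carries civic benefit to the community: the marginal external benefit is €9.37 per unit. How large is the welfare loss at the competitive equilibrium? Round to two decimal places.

Market equilibrium (private): 34.71 + 2.59q = 105.51 - 0.76q → q_m = 21.1343.
Social marginal benefit = demand + MEB = 114.88 - 0.76q.
Set SMB = MC: 114.88 - 0.76q = 34.71 + 2.59q → q* = 23.9313.
The welfare-loss triangle has base |q_m − q*| and height MEB(q_m) (the vertical gap between SMB and MC is zero at q* and MEB at q_m).
DWL = ½ × 2.7970 × 9.3700 = 13.1039.

DWL = €13.10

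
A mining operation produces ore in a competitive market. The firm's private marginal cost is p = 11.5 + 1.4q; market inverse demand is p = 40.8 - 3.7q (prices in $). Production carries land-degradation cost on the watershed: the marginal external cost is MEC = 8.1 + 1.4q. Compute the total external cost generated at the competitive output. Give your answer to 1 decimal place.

Market equilibrium (private): 11.5 + 1.4q = 40.8 - 3.7q → q_m = 5.7451.
Total external cost = ∫₀^{q_m} (8.1 + 1.4q) dq = 8.1×5.7451 + ½×1.4×5.7451² = 69.6396.

$69.6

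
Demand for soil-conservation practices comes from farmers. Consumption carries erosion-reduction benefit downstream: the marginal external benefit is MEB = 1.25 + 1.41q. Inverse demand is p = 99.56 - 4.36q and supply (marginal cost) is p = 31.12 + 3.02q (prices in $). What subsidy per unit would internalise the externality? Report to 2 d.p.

subsidy = $17.71 per unit

Social marginal benefit = demand + MEB = 100.81 - 2.95q.
Set SMB = MC: 100.81 - 2.95q = 31.12 + 3.02q → q* = 11.6734.
The Pigouvian subsidy equals MEB at q*: 1.25 + 1.41×11.6734 = 17.7095.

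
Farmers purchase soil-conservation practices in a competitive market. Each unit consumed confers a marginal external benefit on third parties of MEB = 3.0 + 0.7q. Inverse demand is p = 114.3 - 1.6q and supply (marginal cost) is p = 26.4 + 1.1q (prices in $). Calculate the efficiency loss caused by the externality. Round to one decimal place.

Market equilibrium (private): 26.4 + 1.1q = 114.3 - 1.6q → q_m = 32.5556.
Social marginal benefit = demand + MEB = 117.3 - 0.9q.
Set SMB = MC: 117.3 - 0.9q = 26.4 + 1.1q → q* = 45.4500.
The loss is the area between SMB and MC from q* to q_m; with linear curves that's a triangle of height MEB(q_m).
DWL = ½ × 12.8944 × 25.7889 = 166.2662.

DWL = $166.3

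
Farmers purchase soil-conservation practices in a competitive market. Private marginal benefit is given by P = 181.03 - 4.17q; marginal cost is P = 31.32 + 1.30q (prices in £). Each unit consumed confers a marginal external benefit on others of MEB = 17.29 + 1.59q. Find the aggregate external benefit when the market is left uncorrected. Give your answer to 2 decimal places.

Market equilibrium (private): 31.32 + 1.30q = 181.03 - 4.17q → q_m = 27.3693.
Total external benefit = ∫₀^{q_m} (17.29 + 1.59q) dq = 17.29×27.3693 + ½×1.59×27.3693² = 1068.7327.

£1068.73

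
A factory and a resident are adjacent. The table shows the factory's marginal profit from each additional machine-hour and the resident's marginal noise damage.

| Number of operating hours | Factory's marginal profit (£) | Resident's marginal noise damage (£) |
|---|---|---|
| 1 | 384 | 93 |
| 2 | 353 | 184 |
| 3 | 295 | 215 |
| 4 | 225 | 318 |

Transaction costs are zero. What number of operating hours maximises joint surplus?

3

Bargaining reaches the level where marginal profit last exceeds marginal noise damage.
That holds through level 3 (295 ≥ 215) but not at 4 (225 < 318).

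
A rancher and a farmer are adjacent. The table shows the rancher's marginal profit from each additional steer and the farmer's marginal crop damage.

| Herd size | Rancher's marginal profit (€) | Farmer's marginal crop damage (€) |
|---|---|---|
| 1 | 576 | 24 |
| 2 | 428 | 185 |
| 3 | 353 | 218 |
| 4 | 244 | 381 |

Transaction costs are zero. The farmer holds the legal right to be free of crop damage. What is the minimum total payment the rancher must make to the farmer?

€427

Efficient level: marginal profit ≥ marginal crop damage through level 3, so k* = 3.
With the farmer holding the right, the rancher must at least compensate total damage at k*: 24 + 185 + 218 = 427.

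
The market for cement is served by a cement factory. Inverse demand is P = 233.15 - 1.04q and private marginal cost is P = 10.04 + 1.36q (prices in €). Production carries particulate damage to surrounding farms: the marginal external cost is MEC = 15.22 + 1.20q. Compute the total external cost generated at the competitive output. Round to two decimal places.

€6600.11

Market equilibrium (private): 10.04 + 1.36q = 233.15 - 1.04q → q_m = 92.9625.
Total external cost = ∫₀^{q_m} (15.22 + 1.20q) dq = 15.22×92.9625 + ½×1.20×92.9625² = 6600.1051.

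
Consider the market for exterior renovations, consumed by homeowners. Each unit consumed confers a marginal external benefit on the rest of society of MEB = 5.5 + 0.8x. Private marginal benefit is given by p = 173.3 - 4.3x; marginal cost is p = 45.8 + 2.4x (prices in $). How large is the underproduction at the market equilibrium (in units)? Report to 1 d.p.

Market equilibrium (private): 45.8 + 2.4x = 173.3 - 4.3x → x_m = 19.0299.
Social marginal benefit = demand + MEB = 178.8 - 3.5x.
Set SMB = MC: 178.8 - 3.5x = 45.8 + 2.4x → x* = 22.5424.
Gap = |19.0299 − 22.5424| = 3.5125.

3.5 units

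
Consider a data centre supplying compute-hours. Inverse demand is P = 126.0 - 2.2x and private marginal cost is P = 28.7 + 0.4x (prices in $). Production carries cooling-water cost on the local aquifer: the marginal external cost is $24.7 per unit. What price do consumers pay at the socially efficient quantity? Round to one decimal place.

Social marginal cost = private MC + MEC = 53.4 + 0.4x.
Set SMC = demand: 53.4 + 0.4x = 126.0 - 2.2x → x* = 27.9231.
Consumer price on the demand curve at x*: 126.0 − 2.2×27.9231 = 64.5692.

P = $64.6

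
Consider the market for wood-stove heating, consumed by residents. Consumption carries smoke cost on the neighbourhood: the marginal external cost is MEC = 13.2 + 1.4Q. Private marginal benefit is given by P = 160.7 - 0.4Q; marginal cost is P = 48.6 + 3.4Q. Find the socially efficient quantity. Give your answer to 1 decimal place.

Q* = 19.0

Social marginal benefit = demand − MEC = 147.5 - 1.8Q.
Set SMB = MC: 147.5 - 1.8Q = 48.6 + 3.4Q → Q* = 19.0192.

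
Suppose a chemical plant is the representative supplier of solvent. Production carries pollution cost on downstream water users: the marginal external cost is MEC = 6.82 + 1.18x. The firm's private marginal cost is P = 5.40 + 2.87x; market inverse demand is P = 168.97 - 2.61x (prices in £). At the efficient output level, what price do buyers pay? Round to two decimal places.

Social marginal cost = private MC + MEC = 12.22 + 4.05x.
Set SMC = demand: 12.22 + 4.05x = 168.97 - 2.61x → x* = 23.5360.
Consumer price on the demand curve at x*: 168.97 − 2.61×23.5360 = 107.5410.

P = £107.54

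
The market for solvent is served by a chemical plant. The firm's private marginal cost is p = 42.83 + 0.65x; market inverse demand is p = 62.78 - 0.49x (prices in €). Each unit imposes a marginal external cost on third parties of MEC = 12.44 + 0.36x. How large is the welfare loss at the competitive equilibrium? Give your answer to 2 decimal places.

DWL = €117.06

Market equilibrium (private): 42.83 + 0.65x = 62.78 - 0.49x → x_m = 17.5000.
Social marginal cost = private MC + MEC = 55.27 + 1.01x.
Set SMC = demand: 55.27 + 1.01x = 62.78 - 0.49x → x* = 5.0067.
The welfare-loss triangle has base |x_m − x*| and height MEC(x_m) (the vertical gap between SMC and demand is zero at x* and MEC at x_m).
DWL = ½ × 12.4933 × 18.7400 = 117.0622.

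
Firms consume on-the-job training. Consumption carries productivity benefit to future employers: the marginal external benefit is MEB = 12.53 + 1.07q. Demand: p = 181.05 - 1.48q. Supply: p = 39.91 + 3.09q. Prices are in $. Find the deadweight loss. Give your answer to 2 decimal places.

Market equilibrium (private): 39.91 + 3.09q = 181.05 - 1.48q → q_m = 30.8840.
Social marginal benefit = demand + MEB = 193.58 - 0.41q.
Set SMB = MC: 193.58 - 0.41q = 39.91 + 3.09q → q* = 43.9057.
The loss is the area between SMB and MC from q* to q_m; with linear curves that's a triangle of height MEB(q_m).
DWL = ½ × 13.0217 × 45.5759 = 296.7378.

DWL = $296.74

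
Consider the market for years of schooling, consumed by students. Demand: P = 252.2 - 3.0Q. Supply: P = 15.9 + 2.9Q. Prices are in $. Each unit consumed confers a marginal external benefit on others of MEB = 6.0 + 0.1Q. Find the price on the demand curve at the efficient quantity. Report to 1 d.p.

P = $126.9

Social marginal benefit = demand + MEB = 258.2 - 2.9Q.
Set SMB = MC: 258.2 - 2.9Q = 15.9 + 2.9Q → Q* = 41.7759.
Consumer price on the demand curve at Q*: 252.2 − 3.0×41.7759 = 126.8723.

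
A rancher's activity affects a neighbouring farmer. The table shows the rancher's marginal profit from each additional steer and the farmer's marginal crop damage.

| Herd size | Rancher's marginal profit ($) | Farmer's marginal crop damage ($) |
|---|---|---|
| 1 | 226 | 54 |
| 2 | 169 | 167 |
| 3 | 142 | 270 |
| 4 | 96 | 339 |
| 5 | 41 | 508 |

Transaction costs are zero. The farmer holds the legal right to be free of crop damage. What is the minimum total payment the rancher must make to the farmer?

$221

Efficient level: marginal profit ≥ marginal crop damage through level 2, so k* = 2.
With the farmer holding the right, the rancher must at least compensate total damage at k*: 54 + 167 = 221.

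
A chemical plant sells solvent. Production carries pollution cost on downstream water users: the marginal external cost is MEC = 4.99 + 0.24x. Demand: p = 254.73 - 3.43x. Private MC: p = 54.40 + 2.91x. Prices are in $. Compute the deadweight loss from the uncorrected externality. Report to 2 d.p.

DWL = $12.01

Market equilibrium (private): 54.40 + 2.91x = 254.73 - 3.43x → x_m = 31.5978.
Social marginal cost = private MC + MEC = 59.39 + 3.15x.
Set SMC = demand: 59.39 + 3.15x = 254.73 - 3.43x → x* = 29.6869.
The loss is the area between SMC and demand from x* to x_m; with linear curves that's a triangle of height MEC(x_m).
DWL = ½ × 1.9109 × 12.5735 = 12.0134.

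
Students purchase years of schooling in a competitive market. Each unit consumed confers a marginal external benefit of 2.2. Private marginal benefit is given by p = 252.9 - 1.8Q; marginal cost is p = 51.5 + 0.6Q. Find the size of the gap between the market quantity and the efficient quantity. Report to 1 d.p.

0.9 units

Market equilibrium (private): 51.5 + 0.6Q = 252.9 - 1.8Q → Q_m = 83.9167.
Social marginal benefit = demand + MEB = 255.1 - 1.8Q.
Set SMB = MC: 255.1 - 1.8Q = 51.5 + 0.6Q → Q* = 84.8333.
Gap = |83.9167 − 84.8333| = 0.9166.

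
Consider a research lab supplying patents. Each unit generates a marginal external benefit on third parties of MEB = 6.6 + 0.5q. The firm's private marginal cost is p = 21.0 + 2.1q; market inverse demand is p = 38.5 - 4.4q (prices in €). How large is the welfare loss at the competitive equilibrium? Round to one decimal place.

DWL = €5.3

Market equilibrium (private): 21.0 + 2.1q = 38.5 - 4.4q → q_m = 2.6923.
Social marginal cost = private MC − MEB = 14.4 + 1.6q.
Set SMC = demand: 14.4 + 1.6q = 38.5 - 4.4q → q* = 4.0167.
Between q* and q_m the wedge demand − SMC runs linearly from 0 to MEB(q_m), so the loss is a triangle.
DWL = ½ × 1.3244 × 7.9462 = 5.2620.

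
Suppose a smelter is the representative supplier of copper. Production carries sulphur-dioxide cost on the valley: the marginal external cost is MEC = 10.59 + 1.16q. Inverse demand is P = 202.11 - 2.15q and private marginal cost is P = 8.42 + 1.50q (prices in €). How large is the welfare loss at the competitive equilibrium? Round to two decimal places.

Market equilibrium (private): 8.42 + 1.50q = 202.11 - 2.15q → q_m = 53.0658.
Social marginal cost = private MC + MEC = 19.01 + 2.66q.
Set SMC = demand: 19.01 + 2.66q = 202.11 - 2.15q → q* = 38.0665.
Height of the DWL triangle at q_m is SMC(q_m) − demand(q_m) = MEC(q_m) = 72.1463.
DWL = ½ × 14.9993 × 72.1463 = 541.0720.

DWL = €541.07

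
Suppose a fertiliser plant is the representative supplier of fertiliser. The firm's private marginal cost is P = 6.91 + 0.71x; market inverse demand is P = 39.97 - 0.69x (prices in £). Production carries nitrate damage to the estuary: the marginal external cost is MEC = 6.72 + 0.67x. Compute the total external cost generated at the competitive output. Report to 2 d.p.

Market equilibrium (private): 6.91 + 0.71x = 39.97 - 0.69x → x_m = 23.6143.
Total external cost = ∫₀^{x_m} (6.72 + 0.67x) dx = 6.72×23.6143 + ½×0.67×23.6143² = 345.4959.

£345.50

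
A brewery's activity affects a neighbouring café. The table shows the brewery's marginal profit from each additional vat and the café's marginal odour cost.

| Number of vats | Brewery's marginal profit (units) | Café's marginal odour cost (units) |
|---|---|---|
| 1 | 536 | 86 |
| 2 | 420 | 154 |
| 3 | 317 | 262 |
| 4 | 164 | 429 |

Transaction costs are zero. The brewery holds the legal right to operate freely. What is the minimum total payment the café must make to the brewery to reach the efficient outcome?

Left alone the brewery would choose level 4 (marginal profit stays positive).
Efficient level: k* = 3 (marginal profit ≥ marginal odour cost through 3).
The café must at least cover the brewery's forgone profit from cutting 4→3: 164 = 164.

164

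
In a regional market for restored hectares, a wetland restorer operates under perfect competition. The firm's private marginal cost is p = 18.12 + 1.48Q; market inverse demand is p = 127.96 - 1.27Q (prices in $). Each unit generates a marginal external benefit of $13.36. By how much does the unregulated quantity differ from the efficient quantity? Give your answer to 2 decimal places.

Market equilibrium (private): 18.12 + 1.48Q = 127.96 - 1.27Q → Q_m = 39.9418.
Social marginal cost = private MC − MEB = 4.76 + 1.48Q.
Set SMC = demand: 4.76 + 1.48Q = 127.96 - 1.27Q → Q* = 44.8000.
Gap = |39.9418 − 44.8000| = 4.8582.

4.86 units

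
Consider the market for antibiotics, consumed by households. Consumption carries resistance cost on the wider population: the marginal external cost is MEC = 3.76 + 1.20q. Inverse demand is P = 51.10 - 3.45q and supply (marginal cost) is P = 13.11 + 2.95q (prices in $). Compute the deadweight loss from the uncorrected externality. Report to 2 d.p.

DWL = $7.79

Market equilibrium (private): 13.11 + 2.95q = 51.10 - 3.45q → q_m = 5.9359.
Social marginal benefit = demand − MEC = 47.34 - 4.65q.
Set SMB = MC: 47.34 - 4.65q = 13.11 + 2.95q → q* = 4.5039.
Between q* and q_m the wedge MC − SMB runs linearly from 0 to MEC(q_m), so the loss is a triangle.
DWL = ½ × 1.4320 × 10.8831 = 7.7923.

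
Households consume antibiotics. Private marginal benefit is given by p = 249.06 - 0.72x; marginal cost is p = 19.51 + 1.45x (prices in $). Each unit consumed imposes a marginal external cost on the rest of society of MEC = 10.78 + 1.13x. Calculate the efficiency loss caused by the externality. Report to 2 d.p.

Market equilibrium (private): 19.51 + 1.45x = 249.06 - 0.72x → x_m = 105.7834.
Social marginal benefit = demand − MEC = 238.28 - 1.85x.
Set SMB = MC: 238.28 - 1.85x = 19.51 + 1.45x → x* = 66.2939.
The welfare-loss triangle has base |x_m − x*| and height MEC(x_m) (the vertical gap between SMB and MC is zero at x* and MEC at x_m).
DWL = ½ × 39.4895 × 130.3153 = 2573.0430.

DWL = $2573.04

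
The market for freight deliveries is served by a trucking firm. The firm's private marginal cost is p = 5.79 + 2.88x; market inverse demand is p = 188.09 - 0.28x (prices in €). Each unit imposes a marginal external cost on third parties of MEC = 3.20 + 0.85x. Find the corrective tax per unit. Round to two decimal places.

Social marginal cost = private MC + MEC = 8.99 + 3.73x.
Set SMC = demand: 8.99 + 3.73x = 188.09 - 0.28x → x* = 44.6633.
The Pigouvian tax equals MEC at x*: 3.20 + 0.85×44.6633 = 41.1638.

tax = €41.16 per unit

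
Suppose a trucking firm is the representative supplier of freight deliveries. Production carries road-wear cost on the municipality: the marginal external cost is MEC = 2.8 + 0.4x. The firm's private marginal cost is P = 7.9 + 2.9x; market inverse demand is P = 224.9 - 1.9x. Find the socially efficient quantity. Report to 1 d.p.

Social marginal cost = private MC + MEC = 10.7 + 3.3x.
Set SMC = demand: 10.7 + 3.3x = 224.9 - 1.9x → x* = 41.1923.

x* = 41.2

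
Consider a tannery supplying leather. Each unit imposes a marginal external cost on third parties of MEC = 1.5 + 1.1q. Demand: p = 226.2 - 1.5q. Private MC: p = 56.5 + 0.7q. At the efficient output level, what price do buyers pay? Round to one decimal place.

P = 149.7

Social marginal cost = private MC + MEC = 58.0 + 1.8q.
Set SMC = demand: 58.0 + 1.8q = 226.2 - 1.5q → q* = 50.9697.
Consumer price on the demand curve at q*: 226.2 − 1.5×50.9697 = 149.7455.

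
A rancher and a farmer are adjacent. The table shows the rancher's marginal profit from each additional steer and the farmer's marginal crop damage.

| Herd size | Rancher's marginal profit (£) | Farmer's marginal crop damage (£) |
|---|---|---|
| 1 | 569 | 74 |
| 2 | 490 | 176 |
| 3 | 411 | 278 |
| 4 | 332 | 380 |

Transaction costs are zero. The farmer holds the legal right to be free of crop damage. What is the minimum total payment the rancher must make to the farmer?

£528

Efficient level: marginal profit ≥ marginal crop damage through level 3, so k* = 3.
With the farmer holding the right, the rancher must at least compensate total damage at k*: 74 + 176 + 278 = 528.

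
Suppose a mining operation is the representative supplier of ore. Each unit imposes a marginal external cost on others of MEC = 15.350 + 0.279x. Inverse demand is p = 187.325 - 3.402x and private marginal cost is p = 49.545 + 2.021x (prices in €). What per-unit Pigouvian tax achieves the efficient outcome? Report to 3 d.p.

Social marginal cost = private MC + MEC = 64.895 + 2.300x.
Set SMC = demand: 64.895 + 2.300x = 187.325 - 3.402x → x* = 21.4714.
The Pigouvian tax equals MEC at x*: 15.350 + 0.279×21.4714 = 21.3405.

tax = €21.341 per unit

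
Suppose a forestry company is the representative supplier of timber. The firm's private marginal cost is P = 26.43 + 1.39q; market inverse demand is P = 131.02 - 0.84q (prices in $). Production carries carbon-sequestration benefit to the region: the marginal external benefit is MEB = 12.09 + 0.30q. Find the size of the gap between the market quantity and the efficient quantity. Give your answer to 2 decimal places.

Market equilibrium (private): 26.43 + 1.39q = 131.02 - 0.84q → q_m = 46.9013.
Social marginal cost = private MC − MEB = 14.34 + 1.09q.
Set SMC = demand: 14.34 + 1.09q = 131.02 - 0.84q → q* = 60.4560.
Gap = |46.9013 − 60.4560| = 13.5547.

13.55 units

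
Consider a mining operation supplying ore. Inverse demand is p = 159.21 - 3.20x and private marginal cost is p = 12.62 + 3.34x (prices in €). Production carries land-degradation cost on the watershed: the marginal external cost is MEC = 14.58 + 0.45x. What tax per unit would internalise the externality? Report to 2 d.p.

tax = €23.08 per unit

Social marginal cost = private MC + MEC = 27.20 + 3.79x.
Set SMC = demand: 27.20 + 3.79x = 159.21 - 3.20x → x* = 18.8856.
The Pigouvian tax equals MEC at x*: 14.58 + 0.45×18.8856 = 23.0785.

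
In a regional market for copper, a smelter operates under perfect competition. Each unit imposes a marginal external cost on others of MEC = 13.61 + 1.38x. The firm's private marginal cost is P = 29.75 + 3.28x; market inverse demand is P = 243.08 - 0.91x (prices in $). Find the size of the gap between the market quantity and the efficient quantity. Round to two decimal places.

15.06 units

Market equilibrium (private): 29.75 + 3.28x = 243.08 - 0.91x → x_m = 50.9141.
Social marginal cost = private MC + MEC = 43.36 + 4.66x.
Set SMC = demand: 43.36 + 4.66x = 243.08 - 0.91x → x* = 35.8564.
Gap = |50.9141 − 35.8564| = 15.0577.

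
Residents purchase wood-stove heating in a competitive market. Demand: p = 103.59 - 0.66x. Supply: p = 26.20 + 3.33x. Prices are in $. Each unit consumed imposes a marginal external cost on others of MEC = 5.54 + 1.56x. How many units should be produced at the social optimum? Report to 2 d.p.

x* = 12.95

Social marginal benefit = demand − MEC = 98.05 - 2.22x.
Set SMB = MC: 98.05 - 2.22x = 26.20 + 3.33x → x* = 12.9459.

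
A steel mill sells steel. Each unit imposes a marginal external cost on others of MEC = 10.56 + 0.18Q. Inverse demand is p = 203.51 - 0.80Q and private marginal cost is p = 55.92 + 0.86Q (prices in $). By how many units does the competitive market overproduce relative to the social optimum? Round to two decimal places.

Market equilibrium (private): 55.92 + 0.86Q = 203.51 - 0.80Q → Q_m = 88.9096.
Social marginal cost = private MC + MEC = 66.48 + 1.04Q.
Set SMC = demand: 66.48 + 1.04Q = 203.51 - 0.80Q → Q* = 74.4728.
Gap = |88.9096 − 74.4728| = 14.4368.

14.44 units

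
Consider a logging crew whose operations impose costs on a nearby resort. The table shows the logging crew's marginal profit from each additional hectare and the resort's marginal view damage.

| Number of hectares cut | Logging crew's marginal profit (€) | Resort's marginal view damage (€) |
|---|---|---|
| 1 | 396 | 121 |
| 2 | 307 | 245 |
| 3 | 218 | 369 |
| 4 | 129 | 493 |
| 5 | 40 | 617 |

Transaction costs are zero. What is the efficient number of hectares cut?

2

Bargaining reaches the level where marginal profit last exceeds marginal view damage.
That holds through level 2 (307 ≥ 245) but not at 3 (218 < 369).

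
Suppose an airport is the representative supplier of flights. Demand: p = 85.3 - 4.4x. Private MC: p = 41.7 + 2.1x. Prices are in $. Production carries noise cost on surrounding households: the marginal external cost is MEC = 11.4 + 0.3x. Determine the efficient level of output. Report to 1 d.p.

Social marginal cost = private MC + MEC = 53.1 + 2.4x.
Set SMC = demand: 53.1 + 2.4x = 85.3 - 4.4x → x* = 4.7353.

x* = 4.7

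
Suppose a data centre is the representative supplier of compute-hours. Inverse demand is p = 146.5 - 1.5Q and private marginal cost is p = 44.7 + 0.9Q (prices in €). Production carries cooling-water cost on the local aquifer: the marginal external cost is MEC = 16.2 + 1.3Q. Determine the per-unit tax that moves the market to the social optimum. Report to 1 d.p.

Social marginal cost = private MC + MEC = 60.9 + 2.2Q.
Set SMC = demand: 60.9 + 2.2Q = 146.5 - 1.5Q → Q* = 23.1351.
The Pigouvian tax equals MEC at Q*: 16.2 + 1.3×23.1351 = 46.2756.

tax = €46.3 per unit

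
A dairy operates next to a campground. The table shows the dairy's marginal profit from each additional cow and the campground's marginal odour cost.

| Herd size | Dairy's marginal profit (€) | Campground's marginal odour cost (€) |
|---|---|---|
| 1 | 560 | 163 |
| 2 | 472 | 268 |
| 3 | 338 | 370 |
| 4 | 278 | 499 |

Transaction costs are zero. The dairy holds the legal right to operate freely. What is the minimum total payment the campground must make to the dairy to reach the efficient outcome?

€616

Left alone the dairy would choose level 4 (marginal profit stays positive).
Efficient level: k* = 2 (marginal profit ≥ marginal odour cost through 2).
The campground must at least cover the dairy's forgone profit from cutting 4→2: 338 + 278 = 616.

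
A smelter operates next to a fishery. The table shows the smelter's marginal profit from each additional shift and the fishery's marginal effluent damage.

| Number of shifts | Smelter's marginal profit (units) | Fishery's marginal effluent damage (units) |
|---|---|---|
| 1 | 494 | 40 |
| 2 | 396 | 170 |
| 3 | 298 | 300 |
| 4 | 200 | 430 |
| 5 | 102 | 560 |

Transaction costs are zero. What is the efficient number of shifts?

Bargaining reaches the level where marginal profit last exceeds marginal effluent damage.
That holds through level 2 (396 ≥ 170) but not at 3 (298 < 300).

2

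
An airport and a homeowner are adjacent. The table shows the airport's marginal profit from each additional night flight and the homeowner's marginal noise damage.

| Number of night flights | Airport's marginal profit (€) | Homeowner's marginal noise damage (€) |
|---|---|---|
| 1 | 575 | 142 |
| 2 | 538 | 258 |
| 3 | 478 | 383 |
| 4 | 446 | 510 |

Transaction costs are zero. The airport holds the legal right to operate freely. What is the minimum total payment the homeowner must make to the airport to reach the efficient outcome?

€446

Left alone the airport would choose level 4 (marginal profit stays positive).
Efficient level: k* = 3 (marginal profit ≥ marginal noise damage through 3).
The homeowner must at least cover the airport's forgone profit from cutting 4→3: 446 = 446.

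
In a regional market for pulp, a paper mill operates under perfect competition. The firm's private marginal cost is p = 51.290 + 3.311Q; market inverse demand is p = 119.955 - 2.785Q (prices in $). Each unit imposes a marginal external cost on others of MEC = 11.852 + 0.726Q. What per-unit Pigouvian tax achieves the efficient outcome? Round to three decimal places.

tax = $17.898 per unit

Social marginal cost = private MC + MEC = 63.142 + 4.037Q.
Set SMC = demand: 63.142 + 4.037Q = 119.955 - 2.785Q → Q* = 8.3279.
The Pigouvian tax equals MEC at Q*: 11.852 + 0.726×8.3279 = 17.8981.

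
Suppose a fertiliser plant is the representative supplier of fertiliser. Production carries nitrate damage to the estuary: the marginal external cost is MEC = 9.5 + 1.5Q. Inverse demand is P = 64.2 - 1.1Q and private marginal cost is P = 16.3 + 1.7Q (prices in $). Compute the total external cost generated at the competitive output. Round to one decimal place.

$382.0

Market equilibrium (private): 16.3 + 1.7Q = 64.2 - 1.1Q → Q_m = 17.1071.
Total external cost = ∫₀^{Q_m} (9.5 + 1.5Q) dQ = 9.5×17.1071 + ½×1.5×17.1071² = 382.0071.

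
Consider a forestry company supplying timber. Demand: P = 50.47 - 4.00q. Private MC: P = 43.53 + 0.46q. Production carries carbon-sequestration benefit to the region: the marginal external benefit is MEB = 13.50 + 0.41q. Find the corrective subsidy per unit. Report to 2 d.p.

subsidy = 15.57 per unit

Social marginal cost = private MC − MEB = 30.03 + 0.05q.
Set SMC = demand: 30.03 + 0.05q = 50.47 - 4.00q → q* = 5.0469.
The Pigouvian subsidy equals MEB at q*: 13.50 + 0.41×5.0469 = 15.5692.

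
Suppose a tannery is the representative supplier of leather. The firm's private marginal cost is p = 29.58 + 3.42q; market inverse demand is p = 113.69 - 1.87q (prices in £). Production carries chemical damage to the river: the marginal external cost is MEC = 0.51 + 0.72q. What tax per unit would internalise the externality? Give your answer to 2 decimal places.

Social marginal cost = private MC + MEC = 30.09 + 4.14q.
Set SMC = demand: 30.09 + 4.14q = 113.69 - 1.87q → q* = 13.9101.
The Pigouvian tax equals MEC at q*: 0.51 + 0.72×13.9101 = 10.5253.

tax = £10.53 per unit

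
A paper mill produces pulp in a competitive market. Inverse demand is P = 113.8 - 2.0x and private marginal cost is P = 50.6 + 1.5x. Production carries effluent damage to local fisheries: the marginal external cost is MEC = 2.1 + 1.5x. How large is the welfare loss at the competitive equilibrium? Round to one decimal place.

DWL = 85.2

Market equilibrium (private): 50.6 + 1.5x = 113.8 - 2.0x → x_m = 18.0571.
Social marginal cost = private MC + MEC = 52.7 + 3.0x.
Set SMC = demand: 52.7 + 3.0x = 113.8 - 2.0x → x* = 12.2200.
Height of the DWL triangle at x_m is SMC(x_m) − demand(x_m) = MEC(x_m) = 29.1857.
DWL = ½ × 5.8371 × 29.1857 = 85.1799.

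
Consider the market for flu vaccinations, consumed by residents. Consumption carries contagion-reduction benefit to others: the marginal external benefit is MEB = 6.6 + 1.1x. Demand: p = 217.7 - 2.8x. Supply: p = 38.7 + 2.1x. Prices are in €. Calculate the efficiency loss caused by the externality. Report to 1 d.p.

Market equilibrium (private): 38.7 + 2.1x = 217.7 - 2.8x → x_m = 36.5306.
Social marginal benefit = demand + MEB = 224.3 - 1.7x.
Set SMB = MC: 224.3 - 1.7x = 38.7 + 2.1x → x* = 48.8421.
The loss is the area between SMB and MC from x* to x_m; with linear curves that's a triangle of height MEB(x_m).
DWL = ½ × 12.3115 × 46.7837 = 287.9888.

DWL = €288.0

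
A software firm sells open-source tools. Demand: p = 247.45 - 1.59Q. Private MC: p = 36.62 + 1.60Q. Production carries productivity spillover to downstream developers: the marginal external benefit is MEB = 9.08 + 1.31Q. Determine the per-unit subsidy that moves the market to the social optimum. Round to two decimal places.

subsidy = 162.32 per unit

Social marginal cost = private MC − MEB = 27.54 + 0.29Q.
Set SMC = demand: 27.54 + 0.29Q = 247.45 - 1.59Q → Q* = 116.9734.
The Pigouvian subsidy equals MEB at Q*: 9.08 + 1.31×116.9734 = 162.3152.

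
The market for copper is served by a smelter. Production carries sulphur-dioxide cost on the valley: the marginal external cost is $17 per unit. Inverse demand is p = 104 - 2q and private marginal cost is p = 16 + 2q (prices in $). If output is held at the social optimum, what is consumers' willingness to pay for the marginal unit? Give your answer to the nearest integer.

P = $69

Social marginal cost = private MC + MEC = 33 + 2q.
Set SMC = demand: 33 + 2q = 104 - 2q → q* = 17.7500.
Consumer price on the demand curve at q*: 104 − 2×17.7500 = 68.5000.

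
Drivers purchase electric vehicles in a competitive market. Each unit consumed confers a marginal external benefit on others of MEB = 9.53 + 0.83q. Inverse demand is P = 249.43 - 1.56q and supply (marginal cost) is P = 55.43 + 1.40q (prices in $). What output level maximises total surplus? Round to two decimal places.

q* = 95.55

Social marginal benefit = demand + MEB = 258.96 - 0.73q.
Set SMB = MC: 258.96 - 0.73q = 55.43 + 1.40q → q* = 95.5540.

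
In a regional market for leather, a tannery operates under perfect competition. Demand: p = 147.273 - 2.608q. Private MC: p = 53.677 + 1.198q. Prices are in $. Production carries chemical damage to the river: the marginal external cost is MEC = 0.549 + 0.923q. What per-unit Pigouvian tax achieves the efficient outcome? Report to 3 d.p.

Social marginal cost = private MC + MEC = 54.226 + 2.121q.
Set SMC = demand: 54.226 + 2.121q = 147.273 - 2.608q → q* = 19.6758.
The Pigouvian tax equals MEC at q*: 0.549 + 0.923×19.6758 = 18.7098.

tax = $18.710 per unit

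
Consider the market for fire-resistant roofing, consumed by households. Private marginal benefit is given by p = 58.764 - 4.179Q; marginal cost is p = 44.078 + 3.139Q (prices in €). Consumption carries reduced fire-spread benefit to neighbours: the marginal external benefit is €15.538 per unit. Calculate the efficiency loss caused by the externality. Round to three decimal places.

DWL = €16.496

Market equilibrium (private): 44.078 + 3.139Q = 58.764 - 4.179Q → Q_m = 2.0068.
Social marginal benefit = demand + MEB = 74.302 - 4.179Q.
Set SMB = MC: 74.302 - 4.179Q = 44.078 + 3.139Q → Q* = 4.1301.
Between Q* and Q_m the wedge SMB − MC runs linearly from 0 to MEB(Q_m), so the loss is a triangle.
DWL = ½ × 2.1233 × 15.5380 = 16.4959.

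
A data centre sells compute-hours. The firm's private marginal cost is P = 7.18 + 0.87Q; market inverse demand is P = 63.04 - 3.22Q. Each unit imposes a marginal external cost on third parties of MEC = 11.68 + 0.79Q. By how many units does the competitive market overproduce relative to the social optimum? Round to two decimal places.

4.60 units

Market equilibrium (private): 7.18 + 0.87Q = 63.04 - 3.22Q → Q_m = 13.6577.
Social marginal cost = private MC + MEC = 18.86 + 1.66Q.
Set SMC = demand: 18.86 + 1.66Q = 63.04 - 3.22Q → Q* = 9.0533.
Gap = |13.6577 − 9.0533| = 4.6044.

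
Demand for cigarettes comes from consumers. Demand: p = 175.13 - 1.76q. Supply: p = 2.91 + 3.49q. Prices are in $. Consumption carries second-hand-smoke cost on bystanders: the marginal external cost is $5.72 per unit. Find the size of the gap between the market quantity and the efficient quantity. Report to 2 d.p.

1.09 units

Market equilibrium (private): 2.91 + 3.49q = 175.13 - 1.76q → q_m = 32.8038.
Social marginal benefit = demand − MEC = 169.41 - 1.76q.
Set SMB = MC: 169.41 - 1.76q = 2.91 + 3.49q → q* = 31.7143.
Gap = |32.8038 − 31.7143| = 1.0895.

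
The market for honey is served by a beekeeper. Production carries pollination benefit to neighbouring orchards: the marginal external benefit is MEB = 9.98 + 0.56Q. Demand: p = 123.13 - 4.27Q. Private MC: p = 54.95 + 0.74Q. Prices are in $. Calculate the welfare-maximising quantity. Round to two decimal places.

Social marginal cost = private MC − MEB = 44.97 + 0.18Q.
Set SMC = demand: 44.97 + 0.18Q = 123.13 - 4.27Q → Q* = 17.5640.

Q* = 17.56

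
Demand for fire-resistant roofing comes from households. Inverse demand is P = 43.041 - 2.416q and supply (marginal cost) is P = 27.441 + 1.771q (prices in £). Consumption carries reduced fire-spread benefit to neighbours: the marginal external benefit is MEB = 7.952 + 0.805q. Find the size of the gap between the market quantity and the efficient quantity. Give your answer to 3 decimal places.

Market equilibrium (private): 27.441 + 1.771q = 43.041 - 2.416q → q_m = 3.7258.
Social marginal benefit = demand + MEB = 50.993 - 1.611q.
Set SMB = MC: 50.993 - 1.611q = 27.441 + 1.771q → q* = 6.9639.
Gap = |3.7258 − 6.9639| = 3.2381.

3.238 units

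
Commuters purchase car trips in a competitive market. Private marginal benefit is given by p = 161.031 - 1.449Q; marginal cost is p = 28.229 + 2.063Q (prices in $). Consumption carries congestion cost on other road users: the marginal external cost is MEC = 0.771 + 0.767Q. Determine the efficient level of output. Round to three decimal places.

Q* = 30.856

Social marginal benefit = demand − MEC = 160.260 - 2.216Q.
Set SMB = MC: 160.260 - 2.216Q = 28.229 + 2.063Q → Q* = 30.8556.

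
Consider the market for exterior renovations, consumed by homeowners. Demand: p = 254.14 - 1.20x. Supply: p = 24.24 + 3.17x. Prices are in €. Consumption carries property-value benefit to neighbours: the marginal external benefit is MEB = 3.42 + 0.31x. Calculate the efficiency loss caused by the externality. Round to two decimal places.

Market equilibrium (private): 24.24 + 3.17x = 254.14 - 1.20x → x_m = 52.6087.
Social marginal benefit = demand + MEB = 257.56 - 0.89x.
Set SMB = MC: 257.56 - 0.89x = 24.24 + 3.17x → x* = 57.4680.
The loss is the area between SMB and MC from x* to x_m; with linear curves that's a triangle of height MEB(x_m).
DWL = ½ × 4.8593 × 19.7287 = 47.9338.

DWL = €47.93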